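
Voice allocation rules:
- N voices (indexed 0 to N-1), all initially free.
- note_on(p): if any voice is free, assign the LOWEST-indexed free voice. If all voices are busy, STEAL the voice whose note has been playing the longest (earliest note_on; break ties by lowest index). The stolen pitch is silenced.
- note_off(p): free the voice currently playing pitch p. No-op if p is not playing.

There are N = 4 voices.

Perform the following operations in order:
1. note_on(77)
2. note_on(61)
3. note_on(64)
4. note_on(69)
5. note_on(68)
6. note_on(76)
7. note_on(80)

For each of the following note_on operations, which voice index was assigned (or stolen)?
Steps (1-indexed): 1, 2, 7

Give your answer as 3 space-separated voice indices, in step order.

Answer: 0 1 2

Derivation:
Op 1: note_on(77): voice 0 is free -> assigned | voices=[77 - - -]
Op 2: note_on(61): voice 1 is free -> assigned | voices=[77 61 - -]
Op 3: note_on(64): voice 2 is free -> assigned | voices=[77 61 64 -]
Op 4: note_on(69): voice 3 is free -> assigned | voices=[77 61 64 69]
Op 5: note_on(68): all voices busy, STEAL voice 0 (pitch 77, oldest) -> assign | voices=[68 61 64 69]
Op 6: note_on(76): all voices busy, STEAL voice 1 (pitch 61, oldest) -> assign | voices=[68 76 64 69]
Op 7: note_on(80): all voices busy, STEAL voice 2 (pitch 64, oldest) -> assign | voices=[68 76 80 69]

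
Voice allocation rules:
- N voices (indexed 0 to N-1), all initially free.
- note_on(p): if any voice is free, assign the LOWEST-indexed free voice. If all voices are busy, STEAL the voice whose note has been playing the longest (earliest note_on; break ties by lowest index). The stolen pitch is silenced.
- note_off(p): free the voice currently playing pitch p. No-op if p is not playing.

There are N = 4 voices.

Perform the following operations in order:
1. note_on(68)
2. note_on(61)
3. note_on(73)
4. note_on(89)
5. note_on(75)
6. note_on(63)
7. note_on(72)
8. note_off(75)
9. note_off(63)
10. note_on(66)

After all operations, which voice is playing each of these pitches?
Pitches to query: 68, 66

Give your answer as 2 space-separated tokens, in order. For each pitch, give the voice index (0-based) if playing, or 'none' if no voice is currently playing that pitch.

Op 1: note_on(68): voice 0 is free -> assigned | voices=[68 - - -]
Op 2: note_on(61): voice 1 is free -> assigned | voices=[68 61 - -]
Op 3: note_on(73): voice 2 is free -> assigned | voices=[68 61 73 -]
Op 4: note_on(89): voice 3 is free -> assigned | voices=[68 61 73 89]
Op 5: note_on(75): all voices busy, STEAL voice 0 (pitch 68, oldest) -> assign | voices=[75 61 73 89]
Op 6: note_on(63): all voices busy, STEAL voice 1 (pitch 61, oldest) -> assign | voices=[75 63 73 89]
Op 7: note_on(72): all voices busy, STEAL voice 2 (pitch 73, oldest) -> assign | voices=[75 63 72 89]
Op 8: note_off(75): free voice 0 | voices=[- 63 72 89]
Op 9: note_off(63): free voice 1 | voices=[- - 72 89]
Op 10: note_on(66): voice 0 is free -> assigned | voices=[66 - 72 89]

Answer: none 0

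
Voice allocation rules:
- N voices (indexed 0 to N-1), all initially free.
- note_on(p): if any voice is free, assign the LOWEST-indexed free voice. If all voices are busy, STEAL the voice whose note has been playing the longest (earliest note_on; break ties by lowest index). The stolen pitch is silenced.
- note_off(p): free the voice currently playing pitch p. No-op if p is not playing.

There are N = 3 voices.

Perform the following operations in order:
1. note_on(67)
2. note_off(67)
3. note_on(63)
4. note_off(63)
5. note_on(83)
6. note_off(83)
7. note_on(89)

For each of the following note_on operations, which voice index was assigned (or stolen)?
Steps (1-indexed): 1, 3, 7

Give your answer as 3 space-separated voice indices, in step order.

Op 1: note_on(67): voice 0 is free -> assigned | voices=[67 - -]
Op 2: note_off(67): free voice 0 | voices=[- - -]
Op 3: note_on(63): voice 0 is free -> assigned | voices=[63 - -]
Op 4: note_off(63): free voice 0 | voices=[- - -]
Op 5: note_on(83): voice 0 is free -> assigned | voices=[83 - -]
Op 6: note_off(83): free voice 0 | voices=[- - -]
Op 7: note_on(89): voice 0 is free -> assigned | voices=[89 - -]

Answer: 0 0 0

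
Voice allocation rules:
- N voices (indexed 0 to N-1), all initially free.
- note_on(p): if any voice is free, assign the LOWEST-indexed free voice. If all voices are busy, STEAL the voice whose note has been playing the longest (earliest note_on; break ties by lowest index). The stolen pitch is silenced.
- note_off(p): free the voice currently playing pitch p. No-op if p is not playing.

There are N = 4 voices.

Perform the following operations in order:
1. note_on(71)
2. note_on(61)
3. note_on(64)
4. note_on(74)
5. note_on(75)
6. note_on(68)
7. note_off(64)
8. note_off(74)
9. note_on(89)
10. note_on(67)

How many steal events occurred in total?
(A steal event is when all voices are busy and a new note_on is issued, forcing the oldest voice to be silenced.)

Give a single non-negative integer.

Answer: 2

Derivation:
Op 1: note_on(71): voice 0 is free -> assigned | voices=[71 - - -]
Op 2: note_on(61): voice 1 is free -> assigned | voices=[71 61 - -]
Op 3: note_on(64): voice 2 is free -> assigned | voices=[71 61 64 -]
Op 4: note_on(74): voice 3 is free -> assigned | voices=[71 61 64 74]
Op 5: note_on(75): all voices busy, STEAL voice 0 (pitch 71, oldest) -> assign | voices=[75 61 64 74]
Op 6: note_on(68): all voices busy, STEAL voice 1 (pitch 61, oldest) -> assign | voices=[75 68 64 74]
Op 7: note_off(64): free voice 2 | voices=[75 68 - 74]
Op 8: note_off(74): free voice 3 | voices=[75 68 - -]
Op 9: note_on(89): voice 2 is free -> assigned | voices=[75 68 89 -]
Op 10: note_on(67): voice 3 is free -> assigned | voices=[75 68 89 67]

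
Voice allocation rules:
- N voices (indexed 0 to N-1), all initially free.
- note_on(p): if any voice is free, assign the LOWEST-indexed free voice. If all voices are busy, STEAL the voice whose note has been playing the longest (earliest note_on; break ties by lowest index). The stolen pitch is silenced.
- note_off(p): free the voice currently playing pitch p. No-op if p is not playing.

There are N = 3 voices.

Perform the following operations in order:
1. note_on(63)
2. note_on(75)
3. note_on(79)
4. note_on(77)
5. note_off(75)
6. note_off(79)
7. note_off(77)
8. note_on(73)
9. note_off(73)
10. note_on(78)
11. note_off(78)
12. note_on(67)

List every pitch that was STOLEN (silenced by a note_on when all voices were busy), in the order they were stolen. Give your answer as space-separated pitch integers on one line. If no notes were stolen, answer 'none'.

Answer: 63

Derivation:
Op 1: note_on(63): voice 0 is free -> assigned | voices=[63 - -]
Op 2: note_on(75): voice 1 is free -> assigned | voices=[63 75 -]
Op 3: note_on(79): voice 2 is free -> assigned | voices=[63 75 79]
Op 4: note_on(77): all voices busy, STEAL voice 0 (pitch 63, oldest) -> assign | voices=[77 75 79]
Op 5: note_off(75): free voice 1 | voices=[77 - 79]
Op 6: note_off(79): free voice 2 | voices=[77 - -]
Op 7: note_off(77): free voice 0 | voices=[- - -]
Op 8: note_on(73): voice 0 is free -> assigned | voices=[73 - -]
Op 9: note_off(73): free voice 0 | voices=[- - -]
Op 10: note_on(78): voice 0 is free -> assigned | voices=[78 - -]
Op 11: note_off(78): free voice 0 | voices=[- - -]
Op 12: note_on(67): voice 0 is free -> assigned | voices=[67 - -]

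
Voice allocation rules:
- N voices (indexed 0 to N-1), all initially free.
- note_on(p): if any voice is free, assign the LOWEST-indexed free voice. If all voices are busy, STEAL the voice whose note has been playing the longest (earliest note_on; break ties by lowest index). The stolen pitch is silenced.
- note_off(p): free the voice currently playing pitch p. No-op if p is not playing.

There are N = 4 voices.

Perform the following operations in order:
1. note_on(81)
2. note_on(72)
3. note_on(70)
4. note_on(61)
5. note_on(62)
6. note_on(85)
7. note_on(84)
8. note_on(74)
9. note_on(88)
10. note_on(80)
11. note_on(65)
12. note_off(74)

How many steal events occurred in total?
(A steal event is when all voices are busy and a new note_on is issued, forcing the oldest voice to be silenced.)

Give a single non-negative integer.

Op 1: note_on(81): voice 0 is free -> assigned | voices=[81 - - -]
Op 2: note_on(72): voice 1 is free -> assigned | voices=[81 72 - -]
Op 3: note_on(70): voice 2 is free -> assigned | voices=[81 72 70 -]
Op 4: note_on(61): voice 3 is free -> assigned | voices=[81 72 70 61]
Op 5: note_on(62): all voices busy, STEAL voice 0 (pitch 81, oldest) -> assign | voices=[62 72 70 61]
Op 6: note_on(85): all voices busy, STEAL voice 1 (pitch 72, oldest) -> assign | voices=[62 85 70 61]
Op 7: note_on(84): all voices busy, STEAL voice 2 (pitch 70, oldest) -> assign | voices=[62 85 84 61]
Op 8: note_on(74): all voices busy, STEAL voice 3 (pitch 61, oldest) -> assign | voices=[62 85 84 74]
Op 9: note_on(88): all voices busy, STEAL voice 0 (pitch 62, oldest) -> assign | voices=[88 85 84 74]
Op 10: note_on(80): all voices busy, STEAL voice 1 (pitch 85, oldest) -> assign | voices=[88 80 84 74]
Op 11: note_on(65): all voices busy, STEAL voice 2 (pitch 84, oldest) -> assign | voices=[88 80 65 74]
Op 12: note_off(74): free voice 3 | voices=[88 80 65 -]

Answer: 7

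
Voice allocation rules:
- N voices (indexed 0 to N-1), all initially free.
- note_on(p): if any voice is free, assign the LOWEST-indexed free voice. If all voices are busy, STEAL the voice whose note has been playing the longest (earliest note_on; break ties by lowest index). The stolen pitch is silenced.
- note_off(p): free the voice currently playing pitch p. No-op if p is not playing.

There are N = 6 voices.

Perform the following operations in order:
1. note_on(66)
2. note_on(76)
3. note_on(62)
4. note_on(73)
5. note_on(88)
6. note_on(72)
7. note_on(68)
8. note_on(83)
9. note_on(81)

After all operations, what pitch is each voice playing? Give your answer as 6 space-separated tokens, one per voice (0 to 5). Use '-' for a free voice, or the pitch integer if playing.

Answer: 68 83 81 73 88 72

Derivation:
Op 1: note_on(66): voice 0 is free -> assigned | voices=[66 - - - - -]
Op 2: note_on(76): voice 1 is free -> assigned | voices=[66 76 - - - -]
Op 3: note_on(62): voice 2 is free -> assigned | voices=[66 76 62 - - -]
Op 4: note_on(73): voice 3 is free -> assigned | voices=[66 76 62 73 - -]
Op 5: note_on(88): voice 4 is free -> assigned | voices=[66 76 62 73 88 -]
Op 6: note_on(72): voice 5 is free -> assigned | voices=[66 76 62 73 88 72]
Op 7: note_on(68): all voices busy, STEAL voice 0 (pitch 66, oldest) -> assign | voices=[68 76 62 73 88 72]
Op 8: note_on(83): all voices busy, STEAL voice 1 (pitch 76, oldest) -> assign | voices=[68 83 62 73 88 72]
Op 9: note_on(81): all voices busy, STEAL voice 2 (pitch 62, oldest) -> assign | voices=[68 83 81 73 88 72]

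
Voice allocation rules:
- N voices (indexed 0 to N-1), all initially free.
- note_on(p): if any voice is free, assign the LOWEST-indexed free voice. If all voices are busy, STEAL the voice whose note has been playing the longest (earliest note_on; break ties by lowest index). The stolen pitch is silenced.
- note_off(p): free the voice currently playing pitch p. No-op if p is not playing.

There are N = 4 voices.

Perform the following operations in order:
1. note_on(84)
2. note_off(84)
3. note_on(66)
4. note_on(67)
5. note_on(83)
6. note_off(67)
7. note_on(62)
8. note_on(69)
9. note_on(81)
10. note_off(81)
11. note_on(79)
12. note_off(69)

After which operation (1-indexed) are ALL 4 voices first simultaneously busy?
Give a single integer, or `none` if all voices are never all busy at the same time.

Answer: 8

Derivation:
Op 1: note_on(84): voice 0 is free -> assigned | voices=[84 - - -]
Op 2: note_off(84): free voice 0 | voices=[- - - -]
Op 3: note_on(66): voice 0 is free -> assigned | voices=[66 - - -]
Op 4: note_on(67): voice 1 is free -> assigned | voices=[66 67 - -]
Op 5: note_on(83): voice 2 is free -> assigned | voices=[66 67 83 -]
Op 6: note_off(67): free voice 1 | voices=[66 - 83 -]
Op 7: note_on(62): voice 1 is free -> assigned | voices=[66 62 83 -]
Op 8: note_on(69): voice 3 is free -> assigned | voices=[66 62 83 69]
Op 9: note_on(81): all voices busy, STEAL voice 0 (pitch 66, oldest) -> assign | voices=[81 62 83 69]
Op 10: note_off(81): free voice 0 | voices=[- 62 83 69]
Op 11: note_on(79): voice 0 is free -> assigned | voices=[79 62 83 69]
Op 12: note_off(69): free voice 3 | voices=[79 62 83 -]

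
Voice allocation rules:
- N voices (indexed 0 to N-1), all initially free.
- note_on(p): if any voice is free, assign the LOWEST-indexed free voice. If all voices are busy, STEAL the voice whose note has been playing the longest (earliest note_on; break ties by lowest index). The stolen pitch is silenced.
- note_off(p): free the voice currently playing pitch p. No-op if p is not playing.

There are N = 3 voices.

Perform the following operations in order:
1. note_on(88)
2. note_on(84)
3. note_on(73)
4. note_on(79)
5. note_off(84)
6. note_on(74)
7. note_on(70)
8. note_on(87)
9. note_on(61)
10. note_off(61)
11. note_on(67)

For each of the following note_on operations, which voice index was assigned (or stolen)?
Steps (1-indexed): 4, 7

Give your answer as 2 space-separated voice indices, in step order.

Op 1: note_on(88): voice 0 is free -> assigned | voices=[88 - -]
Op 2: note_on(84): voice 1 is free -> assigned | voices=[88 84 -]
Op 3: note_on(73): voice 2 is free -> assigned | voices=[88 84 73]
Op 4: note_on(79): all voices busy, STEAL voice 0 (pitch 88, oldest) -> assign | voices=[79 84 73]
Op 5: note_off(84): free voice 1 | voices=[79 - 73]
Op 6: note_on(74): voice 1 is free -> assigned | voices=[79 74 73]
Op 7: note_on(70): all voices busy, STEAL voice 2 (pitch 73, oldest) -> assign | voices=[79 74 70]
Op 8: note_on(87): all voices busy, STEAL voice 0 (pitch 79, oldest) -> assign | voices=[87 74 70]
Op 9: note_on(61): all voices busy, STEAL voice 1 (pitch 74, oldest) -> assign | voices=[87 61 70]
Op 10: note_off(61): free voice 1 | voices=[87 - 70]
Op 11: note_on(67): voice 1 is free -> assigned | voices=[87 67 70]

Answer: 0 2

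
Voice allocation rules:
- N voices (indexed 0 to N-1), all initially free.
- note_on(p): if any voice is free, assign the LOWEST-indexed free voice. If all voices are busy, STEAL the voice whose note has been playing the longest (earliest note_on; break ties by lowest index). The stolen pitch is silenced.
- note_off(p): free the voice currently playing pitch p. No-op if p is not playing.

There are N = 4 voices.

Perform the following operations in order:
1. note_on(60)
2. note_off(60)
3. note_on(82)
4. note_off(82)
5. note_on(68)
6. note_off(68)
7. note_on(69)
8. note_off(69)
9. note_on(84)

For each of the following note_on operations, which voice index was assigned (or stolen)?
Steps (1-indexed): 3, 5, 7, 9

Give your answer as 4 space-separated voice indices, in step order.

Op 1: note_on(60): voice 0 is free -> assigned | voices=[60 - - -]
Op 2: note_off(60): free voice 0 | voices=[- - - -]
Op 3: note_on(82): voice 0 is free -> assigned | voices=[82 - - -]
Op 4: note_off(82): free voice 0 | voices=[- - - -]
Op 5: note_on(68): voice 0 is free -> assigned | voices=[68 - - -]
Op 6: note_off(68): free voice 0 | voices=[- - - -]
Op 7: note_on(69): voice 0 is free -> assigned | voices=[69 - - -]
Op 8: note_off(69): free voice 0 | voices=[- - - -]
Op 9: note_on(84): voice 0 is free -> assigned | voices=[84 - - -]

Answer: 0 0 0 0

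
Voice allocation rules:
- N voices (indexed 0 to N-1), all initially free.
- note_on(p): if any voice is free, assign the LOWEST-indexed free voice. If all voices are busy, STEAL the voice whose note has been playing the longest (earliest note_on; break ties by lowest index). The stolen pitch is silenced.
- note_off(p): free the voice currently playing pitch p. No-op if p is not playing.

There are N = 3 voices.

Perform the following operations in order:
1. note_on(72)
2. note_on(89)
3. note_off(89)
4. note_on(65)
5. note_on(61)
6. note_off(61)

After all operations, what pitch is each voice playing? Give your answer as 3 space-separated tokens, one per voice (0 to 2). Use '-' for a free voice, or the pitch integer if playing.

Op 1: note_on(72): voice 0 is free -> assigned | voices=[72 - -]
Op 2: note_on(89): voice 1 is free -> assigned | voices=[72 89 -]
Op 3: note_off(89): free voice 1 | voices=[72 - -]
Op 4: note_on(65): voice 1 is free -> assigned | voices=[72 65 -]
Op 5: note_on(61): voice 2 is free -> assigned | voices=[72 65 61]
Op 6: note_off(61): free voice 2 | voices=[72 65 -]

Answer: 72 65 -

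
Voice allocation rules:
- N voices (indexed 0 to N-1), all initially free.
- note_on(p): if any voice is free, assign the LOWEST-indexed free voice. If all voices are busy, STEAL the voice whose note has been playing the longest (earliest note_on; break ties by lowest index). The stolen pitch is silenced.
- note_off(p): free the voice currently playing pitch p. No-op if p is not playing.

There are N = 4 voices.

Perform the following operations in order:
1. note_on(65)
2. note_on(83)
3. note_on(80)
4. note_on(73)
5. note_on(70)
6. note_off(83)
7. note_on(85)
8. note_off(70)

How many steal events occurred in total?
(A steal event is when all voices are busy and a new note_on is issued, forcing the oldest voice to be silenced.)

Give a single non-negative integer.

Op 1: note_on(65): voice 0 is free -> assigned | voices=[65 - - -]
Op 2: note_on(83): voice 1 is free -> assigned | voices=[65 83 - -]
Op 3: note_on(80): voice 2 is free -> assigned | voices=[65 83 80 -]
Op 4: note_on(73): voice 3 is free -> assigned | voices=[65 83 80 73]
Op 5: note_on(70): all voices busy, STEAL voice 0 (pitch 65, oldest) -> assign | voices=[70 83 80 73]
Op 6: note_off(83): free voice 1 | voices=[70 - 80 73]
Op 7: note_on(85): voice 1 is free -> assigned | voices=[70 85 80 73]
Op 8: note_off(70): free voice 0 | voices=[- 85 80 73]

Answer: 1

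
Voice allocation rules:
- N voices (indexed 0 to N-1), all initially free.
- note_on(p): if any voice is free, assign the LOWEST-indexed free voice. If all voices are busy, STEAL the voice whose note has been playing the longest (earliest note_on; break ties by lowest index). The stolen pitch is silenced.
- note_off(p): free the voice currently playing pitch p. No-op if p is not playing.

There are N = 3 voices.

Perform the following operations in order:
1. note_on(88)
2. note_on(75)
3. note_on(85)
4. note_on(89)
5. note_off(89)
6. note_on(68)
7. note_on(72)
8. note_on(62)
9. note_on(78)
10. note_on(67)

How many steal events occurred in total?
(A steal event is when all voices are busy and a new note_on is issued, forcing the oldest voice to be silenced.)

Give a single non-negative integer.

Answer: 5

Derivation:
Op 1: note_on(88): voice 0 is free -> assigned | voices=[88 - -]
Op 2: note_on(75): voice 1 is free -> assigned | voices=[88 75 -]
Op 3: note_on(85): voice 2 is free -> assigned | voices=[88 75 85]
Op 4: note_on(89): all voices busy, STEAL voice 0 (pitch 88, oldest) -> assign | voices=[89 75 85]
Op 5: note_off(89): free voice 0 | voices=[- 75 85]
Op 6: note_on(68): voice 0 is free -> assigned | voices=[68 75 85]
Op 7: note_on(72): all voices busy, STEAL voice 1 (pitch 75, oldest) -> assign | voices=[68 72 85]
Op 8: note_on(62): all voices busy, STEAL voice 2 (pitch 85, oldest) -> assign | voices=[68 72 62]
Op 9: note_on(78): all voices busy, STEAL voice 0 (pitch 68, oldest) -> assign | voices=[78 72 62]
Op 10: note_on(67): all voices busy, STEAL voice 1 (pitch 72, oldest) -> assign | voices=[78 67 62]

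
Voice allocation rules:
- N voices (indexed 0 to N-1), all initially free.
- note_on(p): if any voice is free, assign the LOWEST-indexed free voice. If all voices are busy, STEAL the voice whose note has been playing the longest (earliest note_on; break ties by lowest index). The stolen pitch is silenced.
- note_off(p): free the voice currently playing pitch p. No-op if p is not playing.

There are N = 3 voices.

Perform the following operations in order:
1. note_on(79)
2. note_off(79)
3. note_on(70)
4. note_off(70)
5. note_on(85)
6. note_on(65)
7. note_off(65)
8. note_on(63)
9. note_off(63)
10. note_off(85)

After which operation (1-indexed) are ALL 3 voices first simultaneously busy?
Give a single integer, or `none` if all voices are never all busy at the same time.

Op 1: note_on(79): voice 0 is free -> assigned | voices=[79 - -]
Op 2: note_off(79): free voice 0 | voices=[- - -]
Op 3: note_on(70): voice 0 is free -> assigned | voices=[70 - -]
Op 4: note_off(70): free voice 0 | voices=[- - -]
Op 5: note_on(85): voice 0 is free -> assigned | voices=[85 - -]
Op 6: note_on(65): voice 1 is free -> assigned | voices=[85 65 -]
Op 7: note_off(65): free voice 1 | voices=[85 - -]
Op 8: note_on(63): voice 1 is free -> assigned | voices=[85 63 -]
Op 9: note_off(63): free voice 1 | voices=[85 - -]
Op 10: note_off(85): free voice 0 | voices=[- - -]

Answer: none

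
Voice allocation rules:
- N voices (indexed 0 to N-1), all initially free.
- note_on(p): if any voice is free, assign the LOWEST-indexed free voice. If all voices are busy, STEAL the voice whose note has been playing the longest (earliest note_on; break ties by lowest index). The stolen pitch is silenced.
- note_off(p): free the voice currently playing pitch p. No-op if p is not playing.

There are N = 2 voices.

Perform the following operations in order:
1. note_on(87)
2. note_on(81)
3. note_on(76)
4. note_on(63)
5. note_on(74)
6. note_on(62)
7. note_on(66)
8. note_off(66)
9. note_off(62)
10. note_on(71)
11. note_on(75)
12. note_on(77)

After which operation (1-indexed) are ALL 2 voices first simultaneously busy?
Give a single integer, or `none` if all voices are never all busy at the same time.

Answer: 2

Derivation:
Op 1: note_on(87): voice 0 is free -> assigned | voices=[87 -]
Op 2: note_on(81): voice 1 is free -> assigned | voices=[87 81]
Op 3: note_on(76): all voices busy, STEAL voice 0 (pitch 87, oldest) -> assign | voices=[76 81]
Op 4: note_on(63): all voices busy, STEAL voice 1 (pitch 81, oldest) -> assign | voices=[76 63]
Op 5: note_on(74): all voices busy, STEAL voice 0 (pitch 76, oldest) -> assign | voices=[74 63]
Op 6: note_on(62): all voices busy, STEAL voice 1 (pitch 63, oldest) -> assign | voices=[74 62]
Op 7: note_on(66): all voices busy, STEAL voice 0 (pitch 74, oldest) -> assign | voices=[66 62]
Op 8: note_off(66): free voice 0 | voices=[- 62]
Op 9: note_off(62): free voice 1 | voices=[- -]
Op 10: note_on(71): voice 0 is free -> assigned | voices=[71 -]
Op 11: note_on(75): voice 1 is free -> assigned | voices=[71 75]
Op 12: note_on(77): all voices busy, STEAL voice 0 (pitch 71, oldest) -> assign | voices=[77 75]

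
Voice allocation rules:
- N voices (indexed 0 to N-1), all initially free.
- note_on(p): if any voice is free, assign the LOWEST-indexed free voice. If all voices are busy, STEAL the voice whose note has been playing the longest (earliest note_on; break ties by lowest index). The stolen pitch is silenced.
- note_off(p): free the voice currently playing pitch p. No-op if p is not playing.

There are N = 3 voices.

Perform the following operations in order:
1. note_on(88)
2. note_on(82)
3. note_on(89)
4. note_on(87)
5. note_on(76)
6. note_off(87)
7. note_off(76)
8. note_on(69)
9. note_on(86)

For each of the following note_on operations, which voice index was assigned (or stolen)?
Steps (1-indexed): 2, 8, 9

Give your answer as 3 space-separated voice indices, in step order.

Answer: 1 0 1

Derivation:
Op 1: note_on(88): voice 0 is free -> assigned | voices=[88 - -]
Op 2: note_on(82): voice 1 is free -> assigned | voices=[88 82 -]
Op 3: note_on(89): voice 2 is free -> assigned | voices=[88 82 89]
Op 4: note_on(87): all voices busy, STEAL voice 0 (pitch 88, oldest) -> assign | voices=[87 82 89]
Op 5: note_on(76): all voices busy, STEAL voice 1 (pitch 82, oldest) -> assign | voices=[87 76 89]
Op 6: note_off(87): free voice 0 | voices=[- 76 89]
Op 7: note_off(76): free voice 1 | voices=[- - 89]
Op 8: note_on(69): voice 0 is free -> assigned | voices=[69 - 89]
Op 9: note_on(86): voice 1 is free -> assigned | voices=[69 86 89]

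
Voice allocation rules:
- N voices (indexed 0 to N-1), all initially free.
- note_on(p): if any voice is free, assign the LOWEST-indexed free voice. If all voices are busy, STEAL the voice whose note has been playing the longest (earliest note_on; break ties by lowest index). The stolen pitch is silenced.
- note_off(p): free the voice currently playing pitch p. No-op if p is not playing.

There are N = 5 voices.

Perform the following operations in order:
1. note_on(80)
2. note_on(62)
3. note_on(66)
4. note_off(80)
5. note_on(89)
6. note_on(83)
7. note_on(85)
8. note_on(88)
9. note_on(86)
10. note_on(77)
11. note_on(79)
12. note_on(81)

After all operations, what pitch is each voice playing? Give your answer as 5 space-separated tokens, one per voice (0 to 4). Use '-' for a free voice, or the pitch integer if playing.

Op 1: note_on(80): voice 0 is free -> assigned | voices=[80 - - - -]
Op 2: note_on(62): voice 1 is free -> assigned | voices=[80 62 - - -]
Op 3: note_on(66): voice 2 is free -> assigned | voices=[80 62 66 - -]
Op 4: note_off(80): free voice 0 | voices=[- 62 66 - -]
Op 5: note_on(89): voice 0 is free -> assigned | voices=[89 62 66 - -]
Op 6: note_on(83): voice 3 is free -> assigned | voices=[89 62 66 83 -]
Op 7: note_on(85): voice 4 is free -> assigned | voices=[89 62 66 83 85]
Op 8: note_on(88): all voices busy, STEAL voice 1 (pitch 62, oldest) -> assign | voices=[89 88 66 83 85]
Op 9: note_on(86): all voices busy, STEAL voice 2 (pitch 66, oldest) -> assign | voices=[89 88 86 83 85]
Op 10: note_on(77): all voices busy, STEAL voice 0 (pitch 89, oldest) -> assign | voices=[77 88 86 83 85]
Op 11: note_on(79): all voices busy, STEAL voice 3 (pitch 83, oldest) -> assign | voices=[77 88 86 79 85]
Op 12: note_on(81): all voices busy, STEAL voice 4 (pitch 85, oldest) -> assign | voices=[77 88 86 79 81]

Answer: 77 88 86 79 81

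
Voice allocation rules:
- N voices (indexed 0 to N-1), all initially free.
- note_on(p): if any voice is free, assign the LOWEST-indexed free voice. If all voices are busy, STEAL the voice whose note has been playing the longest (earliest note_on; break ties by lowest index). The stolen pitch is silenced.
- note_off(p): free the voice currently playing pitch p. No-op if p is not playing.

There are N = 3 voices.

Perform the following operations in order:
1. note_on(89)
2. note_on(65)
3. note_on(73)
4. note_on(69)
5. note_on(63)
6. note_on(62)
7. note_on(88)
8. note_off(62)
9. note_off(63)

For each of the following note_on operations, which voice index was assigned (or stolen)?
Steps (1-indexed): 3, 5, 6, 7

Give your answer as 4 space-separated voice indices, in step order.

Op 1: note_on(89): voice 0 is free -> assigned | voices=[89 - -]
Op 2: note_on(65): voice 1 is free -> assigned | voices=[89 65 -]
Op 3: note_on(73): voice 2 is free -> assigned | voices=[89 65 73]
Op 4: note_on(69): all voices busy, STEAL voice 0 (pitch 89, oldest) -> assign | voices=[69 65 73]
Op 5: note_on(63): all voices busy, STEAL voice 1 (pitch 65, oldest) -> assign | voices=[69 63 73]
Op 6: note_on(62): all voices busy, STEAL voice 2 (pitch 73, oldest) -> assign | voices=[69 63 62]
Op 7: note_on(88): all voices busy, STEAL voice 0 (pitch 69, oldest) -> assign | voices=[88 63 62]
Op 8: note_off(62): free voice 2 | voices=[88 63 -]
Op 9: note_off(63): free voice 1 | voices=[88 - -]

Answer: 2 1 2 0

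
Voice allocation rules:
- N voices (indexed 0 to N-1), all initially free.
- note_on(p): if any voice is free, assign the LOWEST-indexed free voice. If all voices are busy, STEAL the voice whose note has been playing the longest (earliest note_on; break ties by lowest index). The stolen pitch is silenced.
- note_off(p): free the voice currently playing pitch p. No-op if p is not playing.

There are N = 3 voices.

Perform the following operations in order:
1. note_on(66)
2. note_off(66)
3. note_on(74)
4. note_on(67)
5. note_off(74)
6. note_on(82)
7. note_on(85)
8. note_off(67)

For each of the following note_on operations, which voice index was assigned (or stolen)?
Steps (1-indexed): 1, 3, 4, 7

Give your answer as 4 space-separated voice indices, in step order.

Answer: 0 0 1 2

Derivation:
Op 1: note_on(66): voice 0 is free -> assigned | voices=[66 - -]
Op 2: note_off(66): free voice 0 | voices=[- - -]
Op 3: note_on(74): voice 0 is free -> assigned | voices=[74 - -]
Op 4: note_on(67): voice 1 is free -> assigned | voices=[74 67 -]
Op 5: note_off(74): free voice 0 | voices=[- 67 -]
Op 6: note_on(82): voice 0 is free -> assigned | voices=[82 67 -]
Op 7: note_on(85): voice 2 is free -> assigned | voices=[82 67 85]
Op 8: note_off(67): free voice 1 | voices=[82 - 85]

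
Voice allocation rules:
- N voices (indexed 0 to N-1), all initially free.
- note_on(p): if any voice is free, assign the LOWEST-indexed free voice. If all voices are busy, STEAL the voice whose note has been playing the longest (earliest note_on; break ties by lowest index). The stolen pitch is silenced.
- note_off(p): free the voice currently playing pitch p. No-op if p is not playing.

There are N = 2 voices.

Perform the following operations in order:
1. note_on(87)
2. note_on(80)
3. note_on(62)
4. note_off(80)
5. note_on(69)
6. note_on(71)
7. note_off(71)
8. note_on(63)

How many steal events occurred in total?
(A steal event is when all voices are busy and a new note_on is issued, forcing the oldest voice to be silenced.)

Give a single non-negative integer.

Answer: 2

Derivation:
Op 1: note_on(87): voice 0 is free -> assigned | voices=[87 -]
Op 2: note_on(80): voice 1 is free -> assigned | voices=[87 80]
Op 3: note_on(62): all voices busy, STEAL voice 0 (pitch 87, oldest) -> assign | voices=[62 80]
Op 4: note_off(80): free voice 1 | voices=[62 -]
Op 5: note_on(69): voice 1 is free -> assigned | voices=[62 69]
Op 6: note_on(71): all voices busy, STEAL voice 0 (pitch 62, oldest) -> assign | voices=[71 69]
Op 7: note_off(71): free voice 0 | voices=[- 69]
Op 8: note_on(63): voice 0 is free -> assigned | voices=[63 69]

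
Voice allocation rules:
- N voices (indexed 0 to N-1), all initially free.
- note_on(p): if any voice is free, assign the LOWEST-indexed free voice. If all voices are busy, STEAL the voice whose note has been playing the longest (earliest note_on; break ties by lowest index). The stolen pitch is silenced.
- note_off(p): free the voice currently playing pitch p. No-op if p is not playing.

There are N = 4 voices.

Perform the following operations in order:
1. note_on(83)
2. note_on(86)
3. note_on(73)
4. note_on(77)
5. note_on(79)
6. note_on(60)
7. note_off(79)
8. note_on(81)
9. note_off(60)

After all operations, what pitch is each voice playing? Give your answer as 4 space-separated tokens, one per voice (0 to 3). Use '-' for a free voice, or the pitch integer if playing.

Op 1: note_on(83): voice 0 is free -> assigned | voices=[83 - - -]
Op 2: note_on(86): voice 1 is free -> assigned | voices=[83 86 - -]
Op 3: note_on(73): voice 2 is free -> assigned | voices=[83 86 73 -]
Op 4: note_on(77): voice 3 is free -> assigned | voices=[83 86 73 77]
Op 5: note_on(79): all voices busy, STEAL voice 0 (pitch 83, oldest) -> assign | voices=[79 86 73 77]
Op 6: note_on(60): all voices busy, STEAL voice 1 (pitch 86, oldest) -> assign | voices=[79 60 73 77]
Op 7: note_off(79): free voice 0 | voices=[- 60 73 77]
Op 8: note_on(81): voice 0 is free -> assigned | voices=[81 60 73 77]
Op 9: note_off(60): free voice 1 | voices=[81 - 73 77]

Answer: 81 - 73 77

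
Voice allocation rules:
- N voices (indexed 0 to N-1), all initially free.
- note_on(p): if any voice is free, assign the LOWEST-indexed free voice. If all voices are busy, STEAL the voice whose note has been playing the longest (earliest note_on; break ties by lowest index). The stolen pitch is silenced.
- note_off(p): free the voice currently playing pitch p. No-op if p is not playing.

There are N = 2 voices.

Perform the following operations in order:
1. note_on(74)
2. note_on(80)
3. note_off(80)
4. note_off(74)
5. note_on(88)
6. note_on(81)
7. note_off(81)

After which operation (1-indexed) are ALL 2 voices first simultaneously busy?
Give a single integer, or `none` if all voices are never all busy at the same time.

Op 1: note_on(74): voice 0 is free -> assigned | voices=[74 -]
Op 2: note_on(80): voice 1 is free -> assigned | voices=[74 80]
Op 3: note_off(80): free voice 1 | voices=[74 -]
Op 4: note_off(74): free voice 0 | voices=[- -]
Op 5: note_on(88): voice 0 is free -> assigned | voices=[88 -]
Op 6: note_on(81): voice 1 is free -> assigned | voices=[88 81]
Op 7: note_off(81): free voice 1 | voices=[88 -]

Answer: 2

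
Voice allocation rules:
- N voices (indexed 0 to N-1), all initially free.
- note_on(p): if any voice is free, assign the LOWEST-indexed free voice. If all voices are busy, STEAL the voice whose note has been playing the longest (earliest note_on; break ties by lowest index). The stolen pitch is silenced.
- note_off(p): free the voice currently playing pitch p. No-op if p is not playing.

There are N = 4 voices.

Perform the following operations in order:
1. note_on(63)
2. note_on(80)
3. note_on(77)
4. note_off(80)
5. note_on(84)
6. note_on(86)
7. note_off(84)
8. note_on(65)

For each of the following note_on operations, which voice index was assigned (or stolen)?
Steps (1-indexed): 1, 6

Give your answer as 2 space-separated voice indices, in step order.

Answer: 0 3

Derivation:
Op 1: note_on(63): voice 0 is free -> assigned | voices=[63 - - -]
Op 2: note_on(80): voice 1 is free -> assigned | voices=[63 80 - -]
Op 3: note_on(77): voice 2 is free -> assigned | voices=[63 80 77 -]
Op 4: note_off(80): free voice 1 | voices=[63 - 77 -]
Op 5: note_on(84): voice 1 is free -> assigned | voices=[63 84 77 -]
Op 6: note_on(86): voice 3 is free -> assigned | voices=[63 84 77 86]
Op 7: note_off(84): free voice 1 | voices=[63 - 77 86]
Op 8: note_on(65): voice 1 is free -> assigned | voices=[63 65 77 86]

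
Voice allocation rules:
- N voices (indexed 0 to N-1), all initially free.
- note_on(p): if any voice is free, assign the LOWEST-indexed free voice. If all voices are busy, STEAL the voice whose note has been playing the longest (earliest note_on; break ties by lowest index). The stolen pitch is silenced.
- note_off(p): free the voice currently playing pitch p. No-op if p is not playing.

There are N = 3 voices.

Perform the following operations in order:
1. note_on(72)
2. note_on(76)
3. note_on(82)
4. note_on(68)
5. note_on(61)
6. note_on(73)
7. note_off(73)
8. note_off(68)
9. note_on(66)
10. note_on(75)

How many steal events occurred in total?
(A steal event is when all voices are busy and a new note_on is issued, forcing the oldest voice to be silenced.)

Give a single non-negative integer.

Op 1: note_on(72): voice 0 is free -> assigned | voices=[72 - -]
Op 2: note_on(76): voice 1 is free -> assigned | voices=[72 76 -]
Op 3: note_on(82): voice 2 is free -> assigned | voices=[72 76 82]
Op 4: note_on(68): all voices busy, STEAL voice 0 (pitch 72, oldest) -> assign | voices=[68 76 82]
Op 5: note_on(61): all voices busy, STEAL voice 1 (pitch 76, oldest) -> assign | voices=[68 61 82]
Op 6: note_on(73): all voices busy, STEAL voice 2 (pitch 82, oldest) -> assign | voices=[68 61 73]
Op 7: note_off(73): free voice 2 | voices=[68 61 -]
Op 8: note_off(68): free voice 0 | voices=[- 61 -]
Op 9: note_on(66): voice 0 is free -> assigned | voices=[66 61 -]
Op 10: note_on(75): voice 2 is free -> assigned | voices=[66 61 75]

Answer: 3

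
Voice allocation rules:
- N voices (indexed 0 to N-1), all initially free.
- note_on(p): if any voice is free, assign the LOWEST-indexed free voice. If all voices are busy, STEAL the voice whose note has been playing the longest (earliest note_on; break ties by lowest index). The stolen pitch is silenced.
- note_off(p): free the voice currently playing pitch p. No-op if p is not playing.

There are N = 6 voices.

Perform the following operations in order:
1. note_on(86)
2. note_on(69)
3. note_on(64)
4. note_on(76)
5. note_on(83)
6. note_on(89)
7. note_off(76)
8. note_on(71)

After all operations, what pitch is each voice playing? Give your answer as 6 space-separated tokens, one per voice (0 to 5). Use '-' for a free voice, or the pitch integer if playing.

Op 1: note_on(86): voice 0 is free -> assigned | voices=[86 - - - - -]
Op 2: note_on(69): voice 1 is free -> assigned | voices=[86 69 - - - -]
Op 3: note_on(64): voice 2 is free -> assigned | voices=[86 69 64 - - -]
Op 4: note_on(76): voice 3 is free -> assigned | voices=[86 69 64 76 - -]
Op 5: note_on(83): voice 4 is free -> assigned | voices=[86 69 64 76 83 -]
Op 6: note_on(89): voice 5 is free -> assigned | voices=[86 69 64 76 83 89]
Op 7: note_off(76): free voice 3 | voices=[86 69 64 - 83 89]
Op 8: note_on(71): voice 3 is free -> assigned | voices=[86 69 64 71 83 89]

Answer: 86 69 64 71 83 89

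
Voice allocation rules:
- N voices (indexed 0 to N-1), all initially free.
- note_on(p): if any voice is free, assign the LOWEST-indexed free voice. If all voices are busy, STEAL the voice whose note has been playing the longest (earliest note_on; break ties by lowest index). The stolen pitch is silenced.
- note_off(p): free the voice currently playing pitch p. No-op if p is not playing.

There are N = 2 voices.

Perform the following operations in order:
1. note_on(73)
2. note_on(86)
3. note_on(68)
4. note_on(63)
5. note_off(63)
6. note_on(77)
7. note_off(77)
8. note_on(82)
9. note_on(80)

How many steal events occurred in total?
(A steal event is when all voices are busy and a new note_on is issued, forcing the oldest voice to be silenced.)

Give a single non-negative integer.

Answer: 3

Derivation:
Op 1: note_on(73): voice 0 is free -> assigned | voices=[73 -]
Op 2: note_on(86): voice 1 is free -> assigned | voices=[73 86]
Op 3: note_on(68): all voices busy, STEAL voice 0 (pitch 73, oldest) -> assign | voices=[68 86]
Op 4: note_on(63): all voices busy, STEAL voice 1 (pitch 86, oldest) -> assign | voices=[68 63]
Op 5: note_off(63): free voice 1 | voices=[68 -]
Op 6: note_on(77): voice 1 is free -> assigned | voices=[68 77]
Op 7: note_off(77): free voice 1 | voices=[68 -]
Op 8: note_on(82): voice 1 is free -> assigned | voices=[68 82]
Op 9: note_on(80): all voices busy, STEAL voice 0 (pitch 68, oldest) -> assign | voices=[80 82]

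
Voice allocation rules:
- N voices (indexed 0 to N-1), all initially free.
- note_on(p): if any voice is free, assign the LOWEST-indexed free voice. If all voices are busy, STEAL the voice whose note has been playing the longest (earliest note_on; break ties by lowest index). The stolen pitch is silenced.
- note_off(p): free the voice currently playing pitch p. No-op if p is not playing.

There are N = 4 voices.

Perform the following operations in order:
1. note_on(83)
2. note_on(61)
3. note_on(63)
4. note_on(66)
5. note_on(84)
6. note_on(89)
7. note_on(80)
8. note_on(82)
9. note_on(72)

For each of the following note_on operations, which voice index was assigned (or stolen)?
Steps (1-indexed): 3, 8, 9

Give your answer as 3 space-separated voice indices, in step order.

Answer: 2 3 0

Derivation:
Op 1: note_on(83): voice 0 is free -> assigned | voices=[83 - - -]
Op 2: note_on(61): voice 1 is free -> assigned | voices=[83 61 - -]
Op 3: note_on(63): voice 2 is free -> assigned | voices=[83 61 63 -]
Op 4: note_on(66): voice 3 is free -> assigned | voices=[83 61 63 66]
Op 5: note_on(84): all voices busy, STEAL voice 0 (pitch 83, oldest) -> assign | voices=[84 61 63 66]
Op 6: note_on(89): all voices busy, STEAL voice 1 (pitch 61, oldest) -> assign | voices=[84 89 63 66]
Op 7: note_on(80): all voices busy, STEAL voice 2 (pitch 63, oldest) -> assign | voices=[84 89 80 66]
Op 8: note_on(82): all voices busy, STEAL voice 3 (pitch 66, oldest) -> assign | voices=[84 89 80 82]
Op 9: note_on(72): all voices busy, STEAL voice 0 (pitch 84, oldest) -> assign | voices=[72 89 80 82]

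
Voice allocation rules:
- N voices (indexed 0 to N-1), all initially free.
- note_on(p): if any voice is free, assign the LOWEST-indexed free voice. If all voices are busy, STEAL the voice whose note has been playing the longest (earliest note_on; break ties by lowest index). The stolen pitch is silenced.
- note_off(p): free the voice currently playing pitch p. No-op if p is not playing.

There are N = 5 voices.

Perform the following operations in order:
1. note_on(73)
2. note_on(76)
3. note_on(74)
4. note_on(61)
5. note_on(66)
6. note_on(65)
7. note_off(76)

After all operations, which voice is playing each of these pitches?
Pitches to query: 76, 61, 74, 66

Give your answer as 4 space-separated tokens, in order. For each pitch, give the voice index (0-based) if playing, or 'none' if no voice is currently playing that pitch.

Op 1: note_on(73): voice 0 is free -> assigned | voices=[73 - - - -]
Op 2: note_on(76): voice 1 is free -> assigned | voices=[73 76 - - -]
Op 3: note_on(74): voice 2 is free -> assigned | voices=[73 76 74 - -]
Op 4: note_on(61): voice 3 is free -> assigned | voices=[73 76 74 61 -]
Op 5: note_on(66): voice 4 is free -> assigned | voices=[73 76 74 61 66]
Op 6: note_on(65): all voices busy, STEAL voice 0 (pitch 73, oldest) -> assign | voices=[65 76 74 61 66]
Op 7: note_off(76): free voice 1 | voices=[65 - 74 61 66]

Answer: none 3 2 4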